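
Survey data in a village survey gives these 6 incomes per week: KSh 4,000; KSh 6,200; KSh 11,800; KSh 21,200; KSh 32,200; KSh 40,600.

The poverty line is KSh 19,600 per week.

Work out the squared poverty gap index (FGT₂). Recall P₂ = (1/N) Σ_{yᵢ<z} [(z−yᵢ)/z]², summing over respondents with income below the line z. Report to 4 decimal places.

0.2099

Below the line: KSh 4,000, KSh 6,200, KSh 11,800 (q = 3 of N = 6).
Relative gaps: (19600−4000)/19600 = 0.7959; (19600−6200)/19600 = 0.6837; (19600−11800)/19600 = 0.3980.
Squared: 0.6335; 0.4674; 0.1584.
Sum = 1.259267; P₂ = 1.259267 / 6 = 0.2099.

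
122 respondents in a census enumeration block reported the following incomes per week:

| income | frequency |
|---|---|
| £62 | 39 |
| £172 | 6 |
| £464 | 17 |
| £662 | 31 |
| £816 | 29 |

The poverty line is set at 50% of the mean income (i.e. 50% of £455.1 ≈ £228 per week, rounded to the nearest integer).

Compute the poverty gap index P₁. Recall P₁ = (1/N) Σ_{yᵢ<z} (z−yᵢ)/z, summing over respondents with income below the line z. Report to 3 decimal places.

Below the line: 39×£62, 6×£172 (q = 45 of N = 122).
Gap ratios (z−y)/z: (228−62)/228 = 0.7281 (×39); (228−172)/228 = 0.2456 (×6).
Sum of shortfalls = 29.868421; P₁ averages over all N: 29.868421 / 122 = 0.245.

0.245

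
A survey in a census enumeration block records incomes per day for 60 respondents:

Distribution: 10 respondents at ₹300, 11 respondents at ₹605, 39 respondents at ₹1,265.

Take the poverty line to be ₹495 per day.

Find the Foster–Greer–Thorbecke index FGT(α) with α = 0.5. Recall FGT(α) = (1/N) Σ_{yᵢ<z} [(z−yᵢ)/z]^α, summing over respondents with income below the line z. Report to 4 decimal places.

Below the line: 10×₹300 (q = 10 of N = 60).
Shortfall ratios: (495−300)/495 = 0.3939 (×10).
Raised to α = 0.5: 0.62765 (×10).
Sum = 6.276459; FGT(0.5) = 6.276459 / 60 = 0.1046.

0.1046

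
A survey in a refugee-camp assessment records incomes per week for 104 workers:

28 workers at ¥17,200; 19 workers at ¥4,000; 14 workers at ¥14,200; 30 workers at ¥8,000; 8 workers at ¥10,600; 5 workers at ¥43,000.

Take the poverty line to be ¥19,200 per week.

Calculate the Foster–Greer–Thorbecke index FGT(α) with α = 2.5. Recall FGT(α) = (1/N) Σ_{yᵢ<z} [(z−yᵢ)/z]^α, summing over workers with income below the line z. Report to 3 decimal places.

Below the line: 19×¥4,000, 30×¥8,000, 8×¥10,600, 14×¥14,200, 28×¥17,200 (q = 99 of N = 104).
Gap ratios (z−y)/z: (19200−4000)/19200 = 0.7917 (×19); (19200−8000)/19200 = 0.5833 (×30); (19200−10600)/19200 = 0.4479 (×8); (19200−14200)/19200 = 0.2604 (×14); (19200−17200)/19200 = 0.1042 (×28).
Raised to α = 2.5: 0.55764 (×19); 0.25989 (×30); 0.13427 (×8); 0.03461 (×14); 0.00350 (×28).
Sum = 20.048711; FGT(2.5) = 20.048711 / 104 = 0.193.

0.193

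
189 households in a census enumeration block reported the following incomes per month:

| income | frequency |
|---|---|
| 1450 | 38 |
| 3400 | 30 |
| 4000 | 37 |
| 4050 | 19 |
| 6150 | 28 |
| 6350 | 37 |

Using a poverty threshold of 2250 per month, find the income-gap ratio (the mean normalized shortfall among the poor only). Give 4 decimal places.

0.3556

Below the line: 38×1450 (q = 38 of N = 189).
Shortfall ratios (z−y)/z: 0.3556 (×38); sum = 13.511111.
I averages over the q = 38 poor units only: 13.511111 / 38 = 0.3556.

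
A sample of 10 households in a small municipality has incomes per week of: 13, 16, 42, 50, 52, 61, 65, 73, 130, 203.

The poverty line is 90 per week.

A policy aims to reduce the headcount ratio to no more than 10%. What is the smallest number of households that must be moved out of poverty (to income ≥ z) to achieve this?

8 of the 10 households are poor, so H = 8/10 = 0.800.
A headcount ratio of at most 10% allows at most ⌊0.10 × 10⌋ = 1 poor households.
So at least 8 − 1 = 7 must be lifted.

7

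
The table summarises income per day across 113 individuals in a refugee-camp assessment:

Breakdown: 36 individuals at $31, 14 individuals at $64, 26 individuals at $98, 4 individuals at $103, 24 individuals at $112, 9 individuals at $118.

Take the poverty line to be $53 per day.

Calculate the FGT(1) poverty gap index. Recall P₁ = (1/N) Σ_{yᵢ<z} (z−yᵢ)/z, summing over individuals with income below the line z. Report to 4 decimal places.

Below z: 36×$31 (q = 36 of N = 113).
Relative gaps: (53−31)/53 = 0.4151 (×36).
Σ = 14.943396. Dividing by the full population N = 113 gives P₁ = 0.1322.

0.1322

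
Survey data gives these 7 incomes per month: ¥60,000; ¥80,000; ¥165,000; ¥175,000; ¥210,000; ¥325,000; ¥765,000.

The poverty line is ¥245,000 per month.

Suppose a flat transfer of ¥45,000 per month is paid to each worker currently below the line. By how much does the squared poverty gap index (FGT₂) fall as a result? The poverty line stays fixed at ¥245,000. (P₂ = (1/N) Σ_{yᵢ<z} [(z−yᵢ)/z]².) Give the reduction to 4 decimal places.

0.0907

Before: below the line — ¥60,000, ¥80,000, ¥165,000, ¥175,000, ¥210,000; squared poverty gap index (FGT₂) = 0.176058.
After the ¥45,000 transfer: below the line — ¥105,000, ¥125,000, ¥210,000, ¥220,000; squared poverty gap index (FGT₂) = 0.085322.
Reduction = 0.176058 − 0.085322 = 0.0907.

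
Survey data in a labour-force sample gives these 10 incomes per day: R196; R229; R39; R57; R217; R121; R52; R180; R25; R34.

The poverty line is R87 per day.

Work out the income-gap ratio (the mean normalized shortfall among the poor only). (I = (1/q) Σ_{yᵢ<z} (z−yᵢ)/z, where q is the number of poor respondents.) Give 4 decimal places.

0.5241

Incomes under z: R25, R34, R39, R52, R57 (q = 5 of N = 10).
Shortfall ratios (z−y)/z: 0.7126, 0.6092, 0.5517, 0.4023, 0.3448; sum = 2.620690.
The income-gap ratio divides by q (the poor only): 2.620690 / 5 = 0.5241.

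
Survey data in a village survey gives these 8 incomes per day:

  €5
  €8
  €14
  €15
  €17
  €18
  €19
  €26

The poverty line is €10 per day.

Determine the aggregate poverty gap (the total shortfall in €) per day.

€7

Below the line: €5, €8 (q = 2 of N = 8).
Individual gaps: 10−5 = 5; 10−8 = 2.
Aggregate gap = €7.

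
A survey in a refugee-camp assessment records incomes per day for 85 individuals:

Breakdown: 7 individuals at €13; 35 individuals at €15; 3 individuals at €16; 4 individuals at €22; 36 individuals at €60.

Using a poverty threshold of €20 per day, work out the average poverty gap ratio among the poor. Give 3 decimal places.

Below z: 7×€13, 35×€15, 3×€16 (q = 45 of N = 85).
Shortfall ratios (z−y)/z: 0.3500 (×7), 0.2500 (×35), 0.2000 (×3); sum = 11.800000.
I averages over the q = 45 poor units only: 11.800000 / 45 = 0.262.

0.262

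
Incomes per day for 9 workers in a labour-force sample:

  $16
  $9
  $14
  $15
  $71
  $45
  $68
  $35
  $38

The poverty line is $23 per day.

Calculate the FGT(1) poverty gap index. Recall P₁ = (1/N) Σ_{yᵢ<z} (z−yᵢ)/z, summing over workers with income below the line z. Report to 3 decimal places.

0.184

Below the line: $9, $14, $15, $16 (q = 4 of N = 9).
Normalized shortfalls: (23−9)/23 = 0.6087; (23−14)/23 = 0.3913; (23−15)/23 = 0.3478; (23−16)/23 = 0.3043.
Σ = 1.652174. Dividing by the full population N = 9 gives P₁ = 0.184.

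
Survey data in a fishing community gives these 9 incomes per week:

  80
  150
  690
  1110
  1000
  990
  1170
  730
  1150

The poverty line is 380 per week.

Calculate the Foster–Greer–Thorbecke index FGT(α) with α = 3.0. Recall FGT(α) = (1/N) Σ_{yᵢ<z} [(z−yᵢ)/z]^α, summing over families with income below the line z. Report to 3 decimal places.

Below z: 80, 150 (q = 2 of N = 9).
Relative gaps: (380−80)/380 = 0.7895; (380−150)/380 = 0.6053.
Raised to α = 3.0: 0.49205; 0.22173.
Sum = 0.713788; FGT(3.0) = 0.713788 / 9 = 0.079.

0.079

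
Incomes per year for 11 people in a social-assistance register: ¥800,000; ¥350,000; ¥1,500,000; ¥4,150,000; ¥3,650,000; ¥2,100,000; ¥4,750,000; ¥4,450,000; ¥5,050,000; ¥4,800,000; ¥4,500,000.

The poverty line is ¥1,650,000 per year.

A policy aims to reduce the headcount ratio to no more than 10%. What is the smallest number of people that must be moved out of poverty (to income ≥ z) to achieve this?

2

3 of the 11 people are poor, so H = 3/11 = 0.273.
A headcount ratio of at most 10% allows at most ⌊0.10 × 11⌋ = 1 poor people.
So at least 3 − 1 = 2 must be lifted.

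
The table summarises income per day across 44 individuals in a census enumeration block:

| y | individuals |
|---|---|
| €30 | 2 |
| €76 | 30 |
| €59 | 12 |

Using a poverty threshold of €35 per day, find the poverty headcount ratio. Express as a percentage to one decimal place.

4.5%

2 of the 44 individuals have income below €35.
H = 2/44 = 4.5%.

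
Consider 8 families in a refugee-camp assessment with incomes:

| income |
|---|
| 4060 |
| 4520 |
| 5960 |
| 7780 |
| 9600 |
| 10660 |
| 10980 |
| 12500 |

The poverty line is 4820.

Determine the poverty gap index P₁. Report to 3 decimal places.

0.027

Below z: 4060, 4520 (q = 2 of N = 8).
Gap ratios (z−y)/z: (4820−4060)/4820 = 0.1577; (4820−4520)/4820 = 0.0622.
Σ = 0.219917. Dividing by the full population N = 8 gives P₁ = 0.027.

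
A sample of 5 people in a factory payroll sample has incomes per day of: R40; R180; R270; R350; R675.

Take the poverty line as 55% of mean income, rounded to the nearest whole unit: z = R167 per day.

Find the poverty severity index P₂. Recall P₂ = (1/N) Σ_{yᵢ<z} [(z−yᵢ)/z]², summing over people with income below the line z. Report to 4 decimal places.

0.1157

Incomes under z: R40 (q = 1 of N = 5).
Shortfall ratios: (167−40)/167 = 0.7605.
Squared: 0.5783.
Sum = 0.578328; P₂ = 0.578328 / 5 = 0.1157.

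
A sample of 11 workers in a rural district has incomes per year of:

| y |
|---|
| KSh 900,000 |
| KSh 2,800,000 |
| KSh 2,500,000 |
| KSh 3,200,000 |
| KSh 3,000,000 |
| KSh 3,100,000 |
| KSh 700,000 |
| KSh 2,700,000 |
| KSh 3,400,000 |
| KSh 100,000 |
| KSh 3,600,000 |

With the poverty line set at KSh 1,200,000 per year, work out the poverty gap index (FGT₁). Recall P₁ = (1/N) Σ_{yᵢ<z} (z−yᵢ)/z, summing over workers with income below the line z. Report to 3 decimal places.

Poor units: KSh 100,000, KSh 700,000, KSh 900,000 (q = 3 of N = 11).
Shortfall ratios: (1200000−100000)/1200000 = 0.9167; (1200000−700000)/1200000 = 0.4167; (1200000−900000)/1200000 = 0.2500.
Sum of shortfalls = 1.583333; P₁ averages over all N: 1.583333 / 11 = 0.144.

0.144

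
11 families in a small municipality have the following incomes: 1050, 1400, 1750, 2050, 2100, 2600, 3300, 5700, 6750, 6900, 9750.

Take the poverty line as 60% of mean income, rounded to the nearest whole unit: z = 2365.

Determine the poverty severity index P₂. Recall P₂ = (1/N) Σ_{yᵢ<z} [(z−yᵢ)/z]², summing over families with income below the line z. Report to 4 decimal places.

Below the line: 1050, 1400, 1750, 2050, 2100 (q = 5 of N = 11).
Shortfall ratios: (2365−1050)/2365 = 0.5560; (2365−1400)/2365 = 0.4080; (2365−1750)/2365 = 0.2600; (2365−2050)/2365 = 0.1332; (2365−2100)/2365 = 0.1121.
Squared: 0.3092; 0.1665; 0.0676; 0.0177; 0.0126.
Sum = 0.573573; P₂ = 0.573573 / 11 = 0.0521.

0.0521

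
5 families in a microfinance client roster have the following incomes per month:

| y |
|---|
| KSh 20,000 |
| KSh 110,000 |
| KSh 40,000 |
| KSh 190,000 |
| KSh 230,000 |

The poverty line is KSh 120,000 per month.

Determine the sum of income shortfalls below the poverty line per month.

Below z: KSh 20,000, KSh 40,000, KSh 110,000 (q = 3 of N = 5).
Individual gaps: 120000−20000 = 100000; 120000−40000 = 80000; 120000−110000 = 10000.
Aggregate gap = KSh 190,000.

KSh 190,000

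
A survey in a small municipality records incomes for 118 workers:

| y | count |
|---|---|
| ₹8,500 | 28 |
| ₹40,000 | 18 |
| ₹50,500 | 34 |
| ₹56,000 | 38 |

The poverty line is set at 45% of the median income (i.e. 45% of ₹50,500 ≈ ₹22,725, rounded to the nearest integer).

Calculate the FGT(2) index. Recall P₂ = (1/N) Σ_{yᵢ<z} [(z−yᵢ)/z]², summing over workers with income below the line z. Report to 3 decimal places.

Below z: 28×₹8,500 (q = 28 of N = 118).
Normalized shortfalls: (22725−8500)/22725 = 0.6260 (×28).
Squared: 0.3918 (×28).
Sum = 10.971217; P₂ = 10.971217 / 118 = 0.093.

0.093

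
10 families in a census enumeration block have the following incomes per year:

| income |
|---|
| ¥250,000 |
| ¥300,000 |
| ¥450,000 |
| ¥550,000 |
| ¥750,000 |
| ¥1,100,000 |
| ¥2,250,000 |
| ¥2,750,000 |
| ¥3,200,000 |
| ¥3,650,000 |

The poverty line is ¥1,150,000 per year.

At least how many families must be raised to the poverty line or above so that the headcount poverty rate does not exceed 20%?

4

Currently q = 6 of N = 10 are below the line (H = 0.600).
A headcount ratio of at most 20% allows at most ⌊0.20 × 10⌋ = 2 poor families.
So at least 6 − 2 = 4 must be lifted.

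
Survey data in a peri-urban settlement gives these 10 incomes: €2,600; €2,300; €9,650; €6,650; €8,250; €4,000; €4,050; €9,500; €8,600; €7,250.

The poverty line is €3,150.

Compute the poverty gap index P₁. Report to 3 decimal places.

Incomes under z: €2,300, €2,600 (q = 2 of N = 10).
Shortfall ratios: (3150−2300)/3150 = 0.2698; (3150−2600)/3150 = 0.1746.
Σ = 0.444444. Dividing by the full population N = 10 gives P₁ = 0.044.

0.044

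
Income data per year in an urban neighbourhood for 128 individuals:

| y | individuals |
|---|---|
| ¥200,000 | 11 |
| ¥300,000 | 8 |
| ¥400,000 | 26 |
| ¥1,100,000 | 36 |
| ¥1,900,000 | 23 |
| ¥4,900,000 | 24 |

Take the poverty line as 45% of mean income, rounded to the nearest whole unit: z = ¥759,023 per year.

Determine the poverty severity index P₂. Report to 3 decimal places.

Incomes under z: 11×¥200,000, 8×¥300,000, 26×¥400,000 (q = 45 of N = 128).
Relative gaps: (759023−200000)/759023 = 0.7365 (×11); (759023−300000)/759023 = 0.6048 (×8); (759023−400000)/759023 = 0.4730 (×26).
Squared: 0.5424 (×11); 0.3657 (×8); 0.2237 (×26).
Sum = 14.709759; P₂ = 14.709759 / 128 = 0.115.

0.115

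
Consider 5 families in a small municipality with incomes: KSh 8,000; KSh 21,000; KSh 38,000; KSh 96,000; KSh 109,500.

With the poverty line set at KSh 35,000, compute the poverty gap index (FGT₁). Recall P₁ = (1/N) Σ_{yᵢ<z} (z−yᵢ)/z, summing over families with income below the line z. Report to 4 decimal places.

0.2343

Below the line: KSh 8,000, KSh 21,000 (q = 2 of N = 5).
Normalized shortfalls: (35000−8000)/35000 = 0.7714; (35000−21000)/35000 = 0.4000.
Σ = 1.171429. Dividing by the full population N = 5 gives P₁ = 0.2343.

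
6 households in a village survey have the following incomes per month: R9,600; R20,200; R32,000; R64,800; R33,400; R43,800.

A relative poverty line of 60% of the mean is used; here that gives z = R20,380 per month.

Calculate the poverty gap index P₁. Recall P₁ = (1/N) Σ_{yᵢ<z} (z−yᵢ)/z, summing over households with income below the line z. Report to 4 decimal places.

Incomes under z: R9,600, R20,200 (q = 2 of N = 6).
Normalized shortfalls: (20380−9600)/20380 = 0.5289; (20380−20200)/20380 = 0.0088.
Sum of shortfalls = 0.537782; P₁ averages over all N: 0.537782 / 6 = 0.0896.

0.0896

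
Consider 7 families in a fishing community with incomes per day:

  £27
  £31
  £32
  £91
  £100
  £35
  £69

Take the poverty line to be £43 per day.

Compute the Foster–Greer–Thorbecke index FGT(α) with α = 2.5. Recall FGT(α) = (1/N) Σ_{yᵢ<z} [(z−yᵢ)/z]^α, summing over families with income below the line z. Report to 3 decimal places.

Incomes under z: £27, £31, £32, £35 (q = 4 of N = 7).
Normalized shortfalls: (43−27)/43 = 0.3721; (43−31)/43 = 0.2791; (43−32)/43 = 0.2558; (43−35)/43 = 0.1860.
Raised to α = 2.5: 0.08446; 0.04114; 0.03310; 0.01493.
Sum = 0.173626; FGT(2.5) = 0.173626 / 7 = 0.025.

0.025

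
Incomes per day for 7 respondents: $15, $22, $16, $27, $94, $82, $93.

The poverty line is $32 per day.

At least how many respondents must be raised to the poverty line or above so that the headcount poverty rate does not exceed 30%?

4 of the 7 respondents are poor, so H = 4/7 = 0.571.
A headcount ratio of at most 30% allows at most ⌊0.30 × 7⌋ = 2 poor respondents.
So at least 4 − 2 = 2 must be lifted.

2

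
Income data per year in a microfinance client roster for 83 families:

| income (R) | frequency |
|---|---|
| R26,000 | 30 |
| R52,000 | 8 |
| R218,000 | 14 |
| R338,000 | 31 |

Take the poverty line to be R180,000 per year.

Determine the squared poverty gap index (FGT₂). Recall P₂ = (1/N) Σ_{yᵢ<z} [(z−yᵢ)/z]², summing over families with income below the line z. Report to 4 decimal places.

Below z: 30×R26,000, 8×R52,000 (q = 38 of N = 83).
Relative gaps: (180000−26000)/180000 = 0.8556 (×30); (180000−52000)/180000 = 0.7111 (×8).
Squared: 0.7320 (×30); 0.5057 (×8).
Sum = 26.004691; P₂ = 26.004691 / 83 = 0.3133.

0.3133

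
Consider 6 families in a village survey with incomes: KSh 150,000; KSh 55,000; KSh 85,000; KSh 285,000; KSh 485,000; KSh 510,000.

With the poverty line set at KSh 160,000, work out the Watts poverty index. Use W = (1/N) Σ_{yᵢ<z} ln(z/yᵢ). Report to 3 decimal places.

Incomes under z: KSh 55,000, KSh 85,000, KSh 150,000 (q = 3 of N = 6).
Log shortfalls: ln(160000/55000) = 1.0678; ln(160000/85000) = 0.6325; ln(160000/150000) = 0.0645.
W = 1.764902 / 6 = 0.294.

0.294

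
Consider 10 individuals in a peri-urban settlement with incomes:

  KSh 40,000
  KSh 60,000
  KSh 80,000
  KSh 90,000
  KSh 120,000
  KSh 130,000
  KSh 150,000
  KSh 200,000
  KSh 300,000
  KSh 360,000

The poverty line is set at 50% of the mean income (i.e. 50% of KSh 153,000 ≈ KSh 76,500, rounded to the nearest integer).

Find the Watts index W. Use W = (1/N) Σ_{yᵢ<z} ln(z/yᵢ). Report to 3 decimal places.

0.089

Below the line: KSh 40,000, KSh 60,000 (q = 2 of N = 10).
Log gaps: ln(76500/40000) = 0.6484; ln(76500/60000) = 0.2429.
W = 0.891357 / 10 = 0.089.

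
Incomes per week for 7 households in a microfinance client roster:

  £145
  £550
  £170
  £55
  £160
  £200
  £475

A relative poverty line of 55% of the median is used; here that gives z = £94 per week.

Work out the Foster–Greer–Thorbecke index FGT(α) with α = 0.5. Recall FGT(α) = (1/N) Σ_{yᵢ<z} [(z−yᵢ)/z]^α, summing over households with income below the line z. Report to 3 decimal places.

Below z: £55 (q = 1 of N = 7).
Relative gaps: (94−55)/94 = 0.4149.
Raised to α = 0.5: 0.64412.
Sum = 0.644122; FGT(0.5) = 0.644122 / 7 = 0.092.

0.092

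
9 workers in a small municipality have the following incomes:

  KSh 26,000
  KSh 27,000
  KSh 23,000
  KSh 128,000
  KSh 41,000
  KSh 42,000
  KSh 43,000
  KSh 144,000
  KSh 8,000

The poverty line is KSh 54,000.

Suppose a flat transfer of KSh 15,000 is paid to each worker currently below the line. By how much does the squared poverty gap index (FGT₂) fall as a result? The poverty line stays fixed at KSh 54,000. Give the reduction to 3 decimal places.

Before: below the line — KSh 8,000, KSh 23,000, KSh 26,000, KSh 27,000, KSh 41,000, KSh 42,000, KSh 43,000; squared poverty gap index (FGT₂) = 0.19143.
After the KSh 15,000 transfer: below the line — KSh 23,000, KSh 38,000, KSh 41,000, KSh 42,000; squared poverty gap index (FGT₂) = 0.05830.
Reduction = 0.19143 − 0.05830 = 0.133.

0.133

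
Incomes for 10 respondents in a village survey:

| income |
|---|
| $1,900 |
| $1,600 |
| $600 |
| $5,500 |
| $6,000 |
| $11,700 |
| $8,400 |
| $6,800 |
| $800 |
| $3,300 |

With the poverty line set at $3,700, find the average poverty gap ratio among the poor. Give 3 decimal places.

0.557

Poor units: $600, $800, $1,600, $1,900, $3,300 (q = 5 of N = 10).
Shortfall ratios (z−y)/z: 0.8378, 0.7838, 0.5676, 0.4865, 0.1081; sum = 2.783784.
The income-gap ratio divides by q (the poor only): 2.783784 / 5 = 0.557.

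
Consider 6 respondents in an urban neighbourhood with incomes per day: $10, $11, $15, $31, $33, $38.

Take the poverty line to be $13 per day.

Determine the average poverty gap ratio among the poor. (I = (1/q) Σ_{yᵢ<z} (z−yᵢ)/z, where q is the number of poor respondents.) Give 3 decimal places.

Below the line: $10, $11 (q = 2 of N = 6).
Shortfall ratios (z−y)/z: 0.2308, 0.1538; sum = 0.384615.
I averages over the q = 2 poor units only: 0.384615 / 2 = 0.192.

0.192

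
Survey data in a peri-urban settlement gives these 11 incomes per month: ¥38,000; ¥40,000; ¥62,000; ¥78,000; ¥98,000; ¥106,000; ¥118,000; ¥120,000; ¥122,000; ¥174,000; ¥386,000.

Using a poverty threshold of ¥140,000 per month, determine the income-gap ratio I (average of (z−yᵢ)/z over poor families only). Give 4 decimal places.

0.3794

Poor units: ¥38,000, ¥40,000, ¥62,000, ¥78,000, ¥98,000, ¥106,000, ¥118,000, ¥120,000, ¥122,000 (q = 9 of N = 11).
Relative gaps: 0.7286, 0.7143, 0.5571, 0.4429, 0.3000, 0.2429, 0.1571, 0.1429, 0.1286; sum = 3.414286.
The income-gap ratio divides by q (the poor only): 3.414286 / 9 = 0.3794.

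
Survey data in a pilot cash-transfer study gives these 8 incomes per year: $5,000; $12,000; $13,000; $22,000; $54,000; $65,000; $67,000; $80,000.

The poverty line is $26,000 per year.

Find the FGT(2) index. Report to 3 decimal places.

0.152

Poor units: $5,000, $12,000, $13,000, $22,000 (q = 4 of N = 8).
Shortfall ratios: (26000−5000)/26000 = 0.8077; (26000−12000)/26000 = 0.5385; (26000−13000)/26000 = 0.5000; (26000−22000)/26000 = 0.1538.
Squared: 0.6524; 0.2899; 0.2500; 0.0237.
Sum = 1.215976; P₂ = 1.215976 / 8 = 0.152.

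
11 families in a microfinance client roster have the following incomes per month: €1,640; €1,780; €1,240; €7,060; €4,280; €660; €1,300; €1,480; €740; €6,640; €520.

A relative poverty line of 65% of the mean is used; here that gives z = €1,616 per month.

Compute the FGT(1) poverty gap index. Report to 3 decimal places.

Below z: €520, €660, €740, €1,240, €1,300, €1,480 (q = 6 of N = 11).
Shortfall ratios: (1616−520)/1616 = 0.6782; (1616−660)/1616 = 0.5916; (1616−740)/1616 = 0.5421; (1616−1240)/1616 = 0.2327; (1616−1300)/1616 = 0.1955; (1616−1480)/1616 = 0.0842.
Σ = 2.324257. Dividing by the full population N = 11 gives P₁ = 0.211.

0.211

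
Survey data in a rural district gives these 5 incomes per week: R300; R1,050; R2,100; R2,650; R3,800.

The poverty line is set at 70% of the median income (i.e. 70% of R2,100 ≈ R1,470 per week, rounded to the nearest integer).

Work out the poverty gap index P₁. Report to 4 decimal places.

Incomes under z: R300, R1,050 (q = 2 of N = 5).
Relative gaps: (1470−300)/1470 = 0.7959; (1470−1050)/1470 = 0.2857.
Σ = 1.081633. Dividing by the full population N = 5 gives P₁ = 0.2163.

0.2163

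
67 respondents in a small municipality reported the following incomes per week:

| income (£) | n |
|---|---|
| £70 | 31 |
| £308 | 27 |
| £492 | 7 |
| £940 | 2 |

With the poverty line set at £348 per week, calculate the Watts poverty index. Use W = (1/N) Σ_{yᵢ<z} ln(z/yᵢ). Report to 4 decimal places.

Poor units: 31×£70, 27×£308 (q = 58 of N = 67).
ln(z/y) terms: ln(348/70) = 1.6037 (×31); ln(348/308) = 0.1221 (×27).
W = 53.011697 / 67 = 0.7912.

0.7912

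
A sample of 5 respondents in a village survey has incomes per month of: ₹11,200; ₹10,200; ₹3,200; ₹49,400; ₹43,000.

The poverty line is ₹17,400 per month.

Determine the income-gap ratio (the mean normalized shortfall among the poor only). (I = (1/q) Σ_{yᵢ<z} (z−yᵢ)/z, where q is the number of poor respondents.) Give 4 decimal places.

Below z: ₹3,200, ₹10,200, ₹11,200 (q = 3 of N = 5).
Relative gaps: 0.8161, 0.4138, 0.3563; sum = 1.586207.
The income-gap ratio divides by q (the poor only): 1.586207 / 3 = 0.5287.

0.5287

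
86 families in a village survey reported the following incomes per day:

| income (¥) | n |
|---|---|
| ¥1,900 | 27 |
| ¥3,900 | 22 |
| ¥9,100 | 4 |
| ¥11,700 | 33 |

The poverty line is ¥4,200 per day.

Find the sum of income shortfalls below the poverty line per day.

¥68,700

Poor units: 27×¥1,900, 22×¥3,900 (q = 49 of N = 86).
Individual gaps: 27×(4200−1900) = 62100; 22×(4200−3900) = 6600.
Aggregate gap = ¥68,700.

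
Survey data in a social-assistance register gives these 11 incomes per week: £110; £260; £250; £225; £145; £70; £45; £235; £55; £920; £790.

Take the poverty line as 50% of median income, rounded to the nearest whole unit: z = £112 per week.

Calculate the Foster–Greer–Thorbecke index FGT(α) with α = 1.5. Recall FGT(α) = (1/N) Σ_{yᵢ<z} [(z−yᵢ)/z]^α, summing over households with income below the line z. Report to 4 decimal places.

Poor units: £45, £55, £70, £110 (q = 4 of N = 11).
Relative gaps: (112−45)/112 = 0.5982; (112−55)/112 = 0.5089; (112−70)/112 = 0.3750; (112−110)/112 = 0.0179.
Raised to α = 1.5: 0.46268; 0.36307; 0.22964; 0.00239.
Sum = 1.057776; FGT(1.5) = 1.057776 / 11 = 0.0962.

0.0962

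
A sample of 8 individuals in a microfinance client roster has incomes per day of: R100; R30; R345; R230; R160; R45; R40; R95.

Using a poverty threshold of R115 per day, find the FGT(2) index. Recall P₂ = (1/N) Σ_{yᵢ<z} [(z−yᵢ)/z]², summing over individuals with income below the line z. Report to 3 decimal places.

0.174

Poor units: R30, R40, R45, R95, R100 (q = 5 of N = 8).
Normalized shortfalls: (115−30)/115 = 0.7391; (115−40)/115 = 0.6522; (115−45)/115 = 0.6087; (115−95)/115 = 0.1739; (115−100)/115 = 0.1304.
Squared: 0.5463; 0.4253; 0.3705; 0.0302; 0.0170.
Sum = 1.389414; P₂ = 1.389414 / 8 = 0.174.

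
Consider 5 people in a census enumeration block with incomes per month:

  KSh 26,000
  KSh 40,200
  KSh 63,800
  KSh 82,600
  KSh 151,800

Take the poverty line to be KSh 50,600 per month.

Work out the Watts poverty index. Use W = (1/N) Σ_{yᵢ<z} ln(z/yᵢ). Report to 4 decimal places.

Poor units: KSh 26,000, KSh 40,200 (q = 2 of N = 5).
ln(z/y) terms: ln(50600/26000) = 0.6659; ln(50600/40200) = 0.2301.
W = 0.895940 / 5 = 0.1792.

0.1792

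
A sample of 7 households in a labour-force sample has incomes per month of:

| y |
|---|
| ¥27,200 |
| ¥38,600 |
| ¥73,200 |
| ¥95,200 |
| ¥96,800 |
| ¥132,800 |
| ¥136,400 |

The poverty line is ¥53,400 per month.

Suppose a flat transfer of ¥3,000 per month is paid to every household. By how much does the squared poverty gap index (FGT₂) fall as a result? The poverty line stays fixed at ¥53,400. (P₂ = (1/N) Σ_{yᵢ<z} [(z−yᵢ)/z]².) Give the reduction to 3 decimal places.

0.011

Before: below the line — ¥27,200, ¥38,600; squared poverty gap index (FGT₂) = 0.04536.
After the ¥3,000 transfer: below the line — ¥30,200, ¥41,600; squared poverty gap index (FGT₂) = 0.03394.
Reduction = 0.04536 − 0.03394 = 0.011.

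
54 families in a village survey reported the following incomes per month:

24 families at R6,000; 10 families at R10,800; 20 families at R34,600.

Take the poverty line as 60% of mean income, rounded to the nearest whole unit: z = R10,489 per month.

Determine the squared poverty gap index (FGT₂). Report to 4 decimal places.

0.0814

Below z: 24×R6,000 (q = 24 of N = 54).
Gap ratios (z−y)/z: (10489−6000)/10489 = 0.4280 (×24).
Squared: 0.1832 (×24).
Sum = 4.395844; P₂ = 4.395844 / 54 = 0.0814.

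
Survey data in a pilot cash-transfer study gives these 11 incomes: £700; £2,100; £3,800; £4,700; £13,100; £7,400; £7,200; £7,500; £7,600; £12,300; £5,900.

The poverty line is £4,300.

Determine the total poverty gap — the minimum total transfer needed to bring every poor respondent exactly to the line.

£6,300

Incomes under z: £700, £2,100, £3,800 (q = 3 of N = 11).
Individual gaps: 4300−700 = 3600; 4300−2100 = 2200; 4300−3800 = 500.
Aggregate gap = £6,300.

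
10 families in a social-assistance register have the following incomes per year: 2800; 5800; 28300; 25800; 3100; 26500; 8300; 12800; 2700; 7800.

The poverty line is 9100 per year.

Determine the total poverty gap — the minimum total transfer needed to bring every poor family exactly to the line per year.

24100

Incomes under z: 2700, 2800, 3100, 5800, 7800, 8300 (q = 6 of N = 10).
Individual gaps: 9100−2700 = 6400; 9100−2800 = 6300; 9100−3100 = 6000; 9100−5800 = 3300; 9100−7800 = 1300; 9100−8300 = 800.
Aggregate gap = 24100.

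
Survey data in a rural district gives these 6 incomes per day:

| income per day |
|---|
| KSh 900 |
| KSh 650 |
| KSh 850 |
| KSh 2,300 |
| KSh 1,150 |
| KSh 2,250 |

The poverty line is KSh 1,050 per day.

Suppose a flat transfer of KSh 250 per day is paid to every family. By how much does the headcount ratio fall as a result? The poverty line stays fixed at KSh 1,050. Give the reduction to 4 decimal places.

Before: below the line — KSh 650, KSh 850, KSh 900; headcount ratio = 0.500000.
After the KSh 250 transfer: below the line — KSh 900; headcount ratio = 0.166667.
Reduction = 0.500000 − 0.166667 = 0.3333.

0.3333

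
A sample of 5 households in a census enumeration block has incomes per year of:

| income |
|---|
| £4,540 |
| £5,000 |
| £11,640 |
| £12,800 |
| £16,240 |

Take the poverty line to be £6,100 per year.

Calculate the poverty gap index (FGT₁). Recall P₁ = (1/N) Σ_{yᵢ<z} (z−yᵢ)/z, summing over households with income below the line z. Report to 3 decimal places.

0.087

Incomes under z: £4,540, £5,000 (q = 2 of N = 5).
Gap ratios (z−y)/z: (6100−4540)/6100 = 0.2557; (6100−5000)/6100 = 0.1803.
Sum of shortfalls = 0.436066; P₁ averages over all N: 0.436066 / 5 = 0.087.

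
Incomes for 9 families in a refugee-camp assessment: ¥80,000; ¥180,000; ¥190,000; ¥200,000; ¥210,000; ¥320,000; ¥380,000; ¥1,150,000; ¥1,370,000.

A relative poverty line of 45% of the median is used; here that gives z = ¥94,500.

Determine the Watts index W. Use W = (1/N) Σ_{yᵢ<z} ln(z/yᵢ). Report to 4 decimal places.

Below z: ¥80,000 (q = 1 of N = 9).
Log gaps: ln(94500/80000) = 0.1666.
W = 0.166573 / 9 = 0.0185.

0.0185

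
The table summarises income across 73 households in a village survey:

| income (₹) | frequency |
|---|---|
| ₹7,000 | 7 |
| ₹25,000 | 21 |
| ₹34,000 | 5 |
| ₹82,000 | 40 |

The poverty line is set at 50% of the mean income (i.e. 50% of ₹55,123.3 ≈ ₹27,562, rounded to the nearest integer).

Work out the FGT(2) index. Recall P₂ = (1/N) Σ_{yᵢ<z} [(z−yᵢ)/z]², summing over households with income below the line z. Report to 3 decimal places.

Poor units: 7×₹7,000, 21×₹25,000 (q = 28 of N = 73).
Relative gaps: (27562−7000)/27562 = 0.7460 (×7); (27562−25000)/27562 = 0.0930 (×21).
Squared: 0.5566 (×7); 0.0086 (×21).
Sum = 4.077345; P₂ = 4.077345 / 73 = 0.056.

0.056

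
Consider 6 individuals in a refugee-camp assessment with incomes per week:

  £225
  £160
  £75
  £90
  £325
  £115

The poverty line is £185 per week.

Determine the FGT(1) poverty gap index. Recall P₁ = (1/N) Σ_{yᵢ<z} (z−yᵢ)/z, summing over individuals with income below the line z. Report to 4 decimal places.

0.2703

Incomes under z: £75, £90, £115, £160 (q = 4 of N = 6).
Gap ratios (z−y)/z: (185−75)/185 = 0.5946; (185−90)/185 = 0.5135; (185−115)/185 = 0.3784; (185−160)/185 = 0.1351.
Σ = 1.621622. Dividing by the full population N = 6 gives P₁ = 0.2703.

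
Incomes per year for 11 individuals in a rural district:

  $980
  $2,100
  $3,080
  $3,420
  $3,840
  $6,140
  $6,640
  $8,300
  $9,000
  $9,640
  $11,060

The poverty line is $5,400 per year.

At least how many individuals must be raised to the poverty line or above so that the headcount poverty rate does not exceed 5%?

5

5 of the 11 individuals are poor, so H = 5/11 = 0.455.
A headcount ratio of at most 5% allows at most ⌊0.05 × 11⌋ = 0 poor individuals.
So at least 5 − 0 = 5 must be lifted.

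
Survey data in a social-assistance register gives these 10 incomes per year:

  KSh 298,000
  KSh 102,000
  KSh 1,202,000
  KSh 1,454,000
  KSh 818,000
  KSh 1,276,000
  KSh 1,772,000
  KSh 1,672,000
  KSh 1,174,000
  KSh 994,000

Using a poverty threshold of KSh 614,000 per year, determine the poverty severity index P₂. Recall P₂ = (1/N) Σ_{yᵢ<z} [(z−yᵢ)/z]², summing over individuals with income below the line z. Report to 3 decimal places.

0.096

Below z: KSh 102,000, KSh 298,000 (q = 2 of N = 10).
Gap ratios (z−y)/z: (614000−102000)/614000 = 0.8339; (614000−298000)/614000 = 0.5147.
Squared: 0.6953; 0.2649.
Sum = 0.960222; P₂ = 0.960222 / 10 = 0.096.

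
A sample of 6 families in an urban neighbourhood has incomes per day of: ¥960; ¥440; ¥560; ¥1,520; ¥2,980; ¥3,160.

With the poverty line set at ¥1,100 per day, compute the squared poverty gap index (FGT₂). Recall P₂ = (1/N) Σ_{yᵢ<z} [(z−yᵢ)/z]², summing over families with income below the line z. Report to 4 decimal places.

0.1029

Poor units: ¥440, ¥560, ¥960 (q = 3 of N = 6).
Shortfall ratios: (1100−440)/1100 = 0.6000; (1100−560)/1100 = 0.4909; (1100−960)/1100 = 0.1273.
Squared: 0.3600; 0.2410; 0.0162.
Sum = 0.617190; P₂ = 0.617190 / 6 = 0.1029.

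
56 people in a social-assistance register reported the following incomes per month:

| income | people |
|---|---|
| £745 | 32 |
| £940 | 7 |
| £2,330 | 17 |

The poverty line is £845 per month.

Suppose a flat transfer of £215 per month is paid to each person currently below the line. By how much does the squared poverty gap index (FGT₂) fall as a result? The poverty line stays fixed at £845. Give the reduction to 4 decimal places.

Before: below the line — 32×£745; squared poverty gap index (FGT₂) = 0.008003.
After the £215 transfer: below the line — none; squared poverty gap index (FGT₂) = 0.000000.
Reduction = 0.008003 − 0.000000 = 0.0080.

0.0080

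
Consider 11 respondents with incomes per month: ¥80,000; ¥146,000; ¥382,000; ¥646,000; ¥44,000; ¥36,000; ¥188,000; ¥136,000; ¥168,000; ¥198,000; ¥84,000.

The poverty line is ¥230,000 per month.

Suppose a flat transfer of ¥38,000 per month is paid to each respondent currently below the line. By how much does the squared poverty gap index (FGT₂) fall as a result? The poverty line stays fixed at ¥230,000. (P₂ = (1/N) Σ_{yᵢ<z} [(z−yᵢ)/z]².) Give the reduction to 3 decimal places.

Before: below the line — ¥36,000, ¥44,000, ¥80,000, ¥84,000, ¥136,000, ¥146,000, ¥168,000, ¥188,000, ¥198,000; squared poverty gap index (FGT₂) = 0.23814.
After the ¥38,000 transfer: below the line — ¥74,000, ¥82,000, ¥118,000, ¥122,000, ¥174,000, ¥184,000, ¥206,000, ¥226,000; squared poverty gap index (FGT₂) = 0.13111.
Reduction = 0.23814 − 0.13111 = 0.107.

0.107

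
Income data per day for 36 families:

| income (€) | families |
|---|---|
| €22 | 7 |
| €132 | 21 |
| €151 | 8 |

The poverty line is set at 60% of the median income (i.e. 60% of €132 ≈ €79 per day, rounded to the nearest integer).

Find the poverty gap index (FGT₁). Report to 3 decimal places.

0.140

Poor units: 7×€22 (q = 7 of N = 36).
Relative gaps: (79−22)/79 = 0.7215 (×7).
Σ = 5.050633. Dividing by the full population N = 36 gives P₁ = 0.140.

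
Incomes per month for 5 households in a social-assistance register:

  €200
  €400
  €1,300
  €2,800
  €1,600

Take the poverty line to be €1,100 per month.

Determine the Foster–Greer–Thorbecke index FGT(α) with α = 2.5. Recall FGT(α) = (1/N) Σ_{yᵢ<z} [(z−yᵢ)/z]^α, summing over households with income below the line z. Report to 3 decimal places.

Below z: €200, €400 (q = 2 of N = 5).
Relative gaps: (1100−200)/1100 = 0.8182; (1100−400)/1100 = 0.6364.
Raised to α = 2.5: 0.60551; 0.32305.
Sum = 0.928560; FGT(2.5) = 0.928560 / 5 = 0.186.

0.186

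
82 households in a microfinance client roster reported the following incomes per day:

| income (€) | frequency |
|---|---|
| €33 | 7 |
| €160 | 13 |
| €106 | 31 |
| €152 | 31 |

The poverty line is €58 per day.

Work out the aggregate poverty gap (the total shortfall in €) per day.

Incomes under z: 7×€33 (q = 7 of N = 82).
Individual gaps: 7×(58−33) = 175.
Aggregate gap = €175.

€175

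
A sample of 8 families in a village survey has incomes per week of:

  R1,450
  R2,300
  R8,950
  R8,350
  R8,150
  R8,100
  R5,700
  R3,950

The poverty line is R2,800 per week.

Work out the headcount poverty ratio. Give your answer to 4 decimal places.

0.2500

2 of the 8 families have income below R2,800.
H = 2/8 = 0.2500.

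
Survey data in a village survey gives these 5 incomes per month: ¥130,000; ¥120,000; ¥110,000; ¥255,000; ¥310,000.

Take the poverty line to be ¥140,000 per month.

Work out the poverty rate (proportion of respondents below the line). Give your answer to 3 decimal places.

3 of the 5 respondents have income below ¥140,000.
H = 3/5 = 0.600.

0.600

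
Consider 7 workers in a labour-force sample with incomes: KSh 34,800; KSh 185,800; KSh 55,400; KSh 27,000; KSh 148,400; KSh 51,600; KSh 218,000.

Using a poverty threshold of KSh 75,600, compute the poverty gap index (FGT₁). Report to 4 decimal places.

Incomes under z: KSh 27,000, KSh 34,800, KSh 51,600, KSh 55,400 (q = 4 of N = 7).
Shortfall ratios: (75600−27000)/75600 = 0.6429; (75600−34800)/75600 = 0.5397; (75600−51600)/75600 = 0.3175; (75600−55400)/75600 = 0.2672.
Σ = 1.767196. Dividing by the full population N = 7 gives P₁ = 0.2525.

0.2525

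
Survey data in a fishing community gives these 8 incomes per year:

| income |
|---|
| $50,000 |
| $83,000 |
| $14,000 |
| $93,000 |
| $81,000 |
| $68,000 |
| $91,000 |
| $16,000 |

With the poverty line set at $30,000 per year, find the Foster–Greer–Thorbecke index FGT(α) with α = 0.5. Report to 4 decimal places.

Poor units: $14,000, $16,000 (q = 2 of N = 8).
Shortfall ratios: (30000−14000)/30000 = 0.5333; (30000−16000)/30000 = 0.4667.
Raised to α = 0.5: 0.73030; 0.68313.
Sum = 1.413427; FGT(0.5) = 1.413427 / 8 = 0.1767.

0.1767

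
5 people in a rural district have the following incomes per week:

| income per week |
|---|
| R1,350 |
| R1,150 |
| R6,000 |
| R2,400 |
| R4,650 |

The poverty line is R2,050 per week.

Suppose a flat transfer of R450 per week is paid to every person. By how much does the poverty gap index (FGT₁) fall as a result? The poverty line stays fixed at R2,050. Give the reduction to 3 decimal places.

Before: below the line — R1,150, R1,350; poverty gap index (FGT₁) = 0.15610.
After the R450 transfer: below the line — R1,600, R1,800; poverty gap index (FGT₁) = 0.06829.
Reduction = 0.15610 − 0.06829 = 0.088.

0.088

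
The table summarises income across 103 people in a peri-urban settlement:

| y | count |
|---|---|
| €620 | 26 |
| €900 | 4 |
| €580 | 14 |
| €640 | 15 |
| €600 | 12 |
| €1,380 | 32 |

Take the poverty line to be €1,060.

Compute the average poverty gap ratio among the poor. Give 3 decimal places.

0.407

Incomes under z: 14×€580, 12×€600, 26×€620, 15×€640, 4×€900 (q = 71 of N = 103).
Relative gaps: 0.4528 (×14), 0.4340 (×12), 0.4151 (×26), 0.3962 (×15), 0.1509 (×4); sum = 28.886792.
The income-gap ratio divides by q (the poor only): 28.886792 / 71 = 0.407.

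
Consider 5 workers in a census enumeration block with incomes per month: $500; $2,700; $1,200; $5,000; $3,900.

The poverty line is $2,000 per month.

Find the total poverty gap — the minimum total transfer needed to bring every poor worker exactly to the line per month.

$2,300

Below z: $500, $1,200 (q = 2 of N = 5).
Individual gaps: 2000−500 = 1500; 2000−1200 = 800.
Aggregate gap = $2,300.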